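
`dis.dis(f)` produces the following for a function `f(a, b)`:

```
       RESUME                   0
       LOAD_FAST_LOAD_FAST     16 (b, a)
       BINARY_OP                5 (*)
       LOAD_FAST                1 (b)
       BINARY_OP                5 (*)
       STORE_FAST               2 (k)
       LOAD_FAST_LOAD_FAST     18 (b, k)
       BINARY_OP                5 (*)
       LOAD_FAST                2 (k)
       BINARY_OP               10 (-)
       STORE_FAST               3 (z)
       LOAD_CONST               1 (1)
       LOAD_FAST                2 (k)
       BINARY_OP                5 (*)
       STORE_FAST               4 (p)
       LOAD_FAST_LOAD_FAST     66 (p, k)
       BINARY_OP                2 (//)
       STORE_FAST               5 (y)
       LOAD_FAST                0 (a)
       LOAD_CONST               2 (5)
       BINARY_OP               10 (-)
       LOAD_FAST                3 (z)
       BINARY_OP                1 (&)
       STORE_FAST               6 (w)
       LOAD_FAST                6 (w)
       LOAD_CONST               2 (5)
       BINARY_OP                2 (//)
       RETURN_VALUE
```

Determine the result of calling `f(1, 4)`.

LOAD_FAST_LOAD_FAST b,a → push 4,1. Stack: [4, 1]
BINARY_OP * → 4 * 1 = 4. Stack: [4]
LOAD_FAST b → push 4. Stack: [4, 4]
BINARY_OP * → 4 * 4 = 16. Stack: [16]
STORE_FAST k → k=16. Stack: []
LOAD_FAST_LOAD_FAST b,k → push 4,16. Stack: [4, 16]
BINARY_OP * → 4 * 16 = 64. Stack: [64]
LOAD_FAST k → push 16. Stack: [64, 16]
BINARY_OP - → 64 - 16 = 48. Stack: [48]
STORE_FAST z → z=48. Stack: []
LOAD_CONST → push 1. Stack: [1]
LOAD_FAST k → push 16. Stack: [1, 16]
BINARY_OP * → 1 * 16 = 16. Stack: [16]
STORE_FAST p → p=16. Stack: []
LOAD_FAST_LOAD_FAST p,k → push 16,16. Stack: [16, 16]
BINARY_OP // → 16 // 16 = 1. Stack: [1]
STORE_FAST y → y=1. Stack: []
LOAD_FAST a → push 1. Stack: [1]
LOAD_CONST → push 5. Stack: [1, 5]
BINARY_OP - → 1 - 5 = -4. Stack: [-4]
LOAD_FAST z → push 48. Stack: [-4, 48]
BINARY_OP & → -4 & 48 = 48. Stack: [48]
STORE_FAST w → w=48. Stack: []
LOAD_FAST w → push 48. Stack: [48]
LOAD_CONST → push 5. Stack: [48, 5]
BINARY_OP // → 48 // 5 = 9. Stack: [9]
RETURN_VALUE → return 9.

9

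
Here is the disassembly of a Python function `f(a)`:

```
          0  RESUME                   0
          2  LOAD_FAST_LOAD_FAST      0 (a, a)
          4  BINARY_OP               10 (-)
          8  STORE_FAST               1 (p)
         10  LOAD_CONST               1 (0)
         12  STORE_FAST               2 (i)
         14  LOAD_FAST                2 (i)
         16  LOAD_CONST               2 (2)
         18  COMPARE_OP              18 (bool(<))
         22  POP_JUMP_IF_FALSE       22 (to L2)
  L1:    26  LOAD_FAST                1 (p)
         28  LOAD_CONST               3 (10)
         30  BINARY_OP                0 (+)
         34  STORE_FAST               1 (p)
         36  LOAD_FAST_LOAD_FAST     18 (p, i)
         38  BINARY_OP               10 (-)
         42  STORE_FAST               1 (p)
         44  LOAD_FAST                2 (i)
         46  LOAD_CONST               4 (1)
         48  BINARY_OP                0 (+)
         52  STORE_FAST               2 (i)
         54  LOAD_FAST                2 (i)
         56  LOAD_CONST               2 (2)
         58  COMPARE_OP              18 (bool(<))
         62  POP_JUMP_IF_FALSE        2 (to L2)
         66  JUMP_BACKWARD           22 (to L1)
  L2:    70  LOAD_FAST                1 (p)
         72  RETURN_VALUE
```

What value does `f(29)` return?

LOAD_FAST_LOAD_FAST a,a → push 29,29. Stack: [29, 29]
BINARY_OP - → 29 - 29 = 0. Stack: [0]
STORE_FAST p → p=0. Stack: []
LOAD_CONST → push 0. Stack: [0]
STORE_FAST i → i=0. Stack: []
LOAD_FAST i → push 0. Stack: [0]
LOAD_CONST → push 2. Stack: [0, 2]
COMPARE_OP bool(<) → 0 vs 2 = True. Stack: [True]
POP_JUMP_IF_FALSE → pop True; no jump. Stack: []
LOAD_FAST p → push 0. Stack: [0]
LOAD_CONST → push 10. Stack: [0, 10]
BINARY_OP + → 0 + 10 = 10. Stack: [10]
STORE_FAST p → p=10. Stack: []
LOAD_FAST_LOAD_FAST p,i → push 10,0. Stack: [10, 0]
BINARY_OP - → 10 - 0 = 10. Stack: [10]
STORE_FAST p → p=10. Stack: []
LOAD_FAST i → push 0. Stack: [0]
LOAD_CONST → push 1. Stack: [0, 1]
BINARY_OP + → 0 + 1 = 1. Stack: [1]
STORE_FAST i → i=1. Stack: []
LOAD_FAST i → push 1. Stack: [1]
LOAD_CONST → push 2. Stack: [1, 2]
COMPARE_OP bool(<) → 1 vs 2 = True. Stack: [True]
POP_JUMP_IF_FALSE → pop True; no jump. Stack: []
LOAD_FAST p → push 10. Stack: [10]
LOAD_CONST → push 10. Stack: [10, 10]
BINARY_OP + → 10 + 10 = 20. Stack: [20]
STORE_FAST p → p=20. Stack: []
LOAD_FAST_LOAD_FAST p,i → push 20,1. Stack: [20, 1]
BINARY_OP - → 20 - 1 = 19. Stack: [19]
STORE_FAST p → p=19. Stack: []
LOAD_FAST i → push 1. Stack: [1]
LOAD_CONST → push 1. Stack: [1, 1]
BINARY_OP + → 1 + 1 = 2. Stack: [2]
STORE_FAST i → i=2. Stack: []
LOAD_FAST i → push 2. Stack: [2]
LOAD_CONST → push 2. Stack: [2, 2]
COMPARE_OP bool(<) → 2 vs 2 = False. Stack: [False]
POP_JUMP_IF_FALSE → pop False; jump. Stack: []
LOAD_FAST p → push 19. Stack: [19]
RETURN_VALUE → return 19.

19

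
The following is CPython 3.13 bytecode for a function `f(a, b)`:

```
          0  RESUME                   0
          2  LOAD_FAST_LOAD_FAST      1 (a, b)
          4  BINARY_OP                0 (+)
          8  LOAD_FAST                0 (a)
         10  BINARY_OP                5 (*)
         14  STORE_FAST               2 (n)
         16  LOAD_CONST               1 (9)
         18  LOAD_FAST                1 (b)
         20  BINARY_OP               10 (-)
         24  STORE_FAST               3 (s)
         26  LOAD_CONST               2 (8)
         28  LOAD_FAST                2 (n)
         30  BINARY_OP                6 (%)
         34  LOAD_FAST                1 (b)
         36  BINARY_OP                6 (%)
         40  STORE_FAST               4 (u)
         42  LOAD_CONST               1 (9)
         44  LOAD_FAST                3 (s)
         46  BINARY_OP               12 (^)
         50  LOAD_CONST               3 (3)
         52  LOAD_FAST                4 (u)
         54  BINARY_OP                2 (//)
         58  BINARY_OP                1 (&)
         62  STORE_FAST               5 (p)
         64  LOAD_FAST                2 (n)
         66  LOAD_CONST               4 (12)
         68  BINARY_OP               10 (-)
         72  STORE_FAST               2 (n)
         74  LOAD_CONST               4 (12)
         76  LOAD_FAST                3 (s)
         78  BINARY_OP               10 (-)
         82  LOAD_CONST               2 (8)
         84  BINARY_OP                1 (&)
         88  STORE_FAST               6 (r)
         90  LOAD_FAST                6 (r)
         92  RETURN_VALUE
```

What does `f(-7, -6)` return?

LOAD_FAST_LOAD_FAST a,b → push -7,-6. Stack: [-7, -6]
BINARY_OP + → -7 + -6 = -13. Stack: [-13]
LOAD_FAST a → push -7. Stack: [-13, -7]
BINARY_OP * → -13 * -7 = 91. Stack: [91]
STORE_FAST n → n=91. Stack: []
LOAD_CONST → push 9. Stack: [9]
LOAD_FAST b → push -6. Stack: [9, -6]
BINARY_OP - → 9 - -6 = 15. Stack: [15]
STORE_FAST s → s=15. Stack: []
LOAD_CONST → push 8. Stack: [8]
LOAD_FAST n → push 91. Stack: [8, 91]
BINARY_OP % → 8 % 91 = 8. Stack: [8]
LOAD_FAST b → push -6. Stack: [8, -6]
BINARY_OP % → 8 % -6 = -4. Stack: [-4]
STORE_FAST u → u=-4. Stack: []
LOAD_CONST → push 9. Stack: [9]
LOAD_FAST s → push 15. Stack: [9, 15]
BINARY_OP ^ → 9 ^ 15 = 6. Stack: [6]
LOAD_CONST → push 3. Stack: [6, 3]
LOAD_FAST u → push -4. Stack: [6, 3, -4]
BINARY_OP // → 3 // -4 = -1. Stack: [6, -1]
BINARY_OP & → 6 & -1 = 6. Stack: [6]
STORE_FAST p → p=6. Stack: []
LOAD_FAST n → push 91. Stack: [91]
LOAD_CONST → push 12. Stack: [91, 12]
BINARY_OP - → 91 - 12 = 79. Stack: [79]
STORE_FAST n → n=79. Stack: []
LOAD_CONST → push 12. Stack: [12]
LOAD_FAST s → push 15. Stack: [12, 15]
BINARY_OP - → 12 - 15 = -3. Stack: [-3]
LOAD_CONST → push 8. Stack: [-3, 8]
BINARY_OP & → -3 & 8 = 8. Stack: [8]
STORE_FAST r → r=8. Stack: []
LOAD_FAST r → push 8. Stack: [8]
RETURN_VALUE → return 8.

8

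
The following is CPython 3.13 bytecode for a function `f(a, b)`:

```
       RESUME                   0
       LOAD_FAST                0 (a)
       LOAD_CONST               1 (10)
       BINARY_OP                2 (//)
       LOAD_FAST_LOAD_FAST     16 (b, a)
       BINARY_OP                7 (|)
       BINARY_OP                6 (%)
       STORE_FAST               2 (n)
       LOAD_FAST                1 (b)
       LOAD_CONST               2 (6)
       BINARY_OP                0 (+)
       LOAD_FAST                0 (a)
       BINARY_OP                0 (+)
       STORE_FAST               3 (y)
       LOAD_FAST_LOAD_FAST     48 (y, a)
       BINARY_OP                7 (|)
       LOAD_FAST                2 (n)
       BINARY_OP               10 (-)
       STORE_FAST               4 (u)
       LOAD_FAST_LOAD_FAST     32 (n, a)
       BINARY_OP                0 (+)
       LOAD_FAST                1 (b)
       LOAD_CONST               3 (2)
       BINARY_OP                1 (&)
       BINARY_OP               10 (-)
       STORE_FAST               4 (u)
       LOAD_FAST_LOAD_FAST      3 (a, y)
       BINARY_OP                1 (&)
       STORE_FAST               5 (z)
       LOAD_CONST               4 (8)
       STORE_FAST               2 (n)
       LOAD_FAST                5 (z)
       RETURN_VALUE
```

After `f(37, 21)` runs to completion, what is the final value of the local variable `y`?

LOAD_FAST a → push 37. Stack: [37]
LOAD_CONST → push 10. Stack: [37, 10]
BINARY_OP // → 37 // 10 = 3. Stack: [3]
LOAD_FAST_LOAD_FAST b,a → push 21,37. Stack: [3, 21, 37]
BINARY_OP | → 21 | 37 = 53. Stack: [3, 53]
BINARY_OP % → 3 % 53 = 3. Stack: [3]
STORE_FAST n → n=3. Stack: []
LOAD_FAST b → push 21. Stack: [21]
LOAD_CONST → push 6. Stack: [21, 6]
BINARY_OP + → 21 + 6 = 27. Stack: [27]
LOAD_FAST a → push 37. Stack: [27, 37]
BINARY_OP + → 27 + 37 = 64. Stack: [64]
STORE_FAST y → y=64. Stack: []
LOAD_FAST_LOAD_FAST y,a → push 64,37. Stack: [64, 37]
BINARY_OP | → 64 | 37 = 101. Stack: [101]
LOAD_FAST n → push 3. Stack: [101, 3]
BINARY_OP - → 101 - 3 = 98. Stack: [98]
STORE_FAST u → u=98. Stack: []
LOAD_FAST_LOAD_FAST n,a → push 3,37. Stack: [3, 37]
BINARY_OP + → 3 + 37 = 40. Stack: [40]
LOAD_FAST b → push 21. Stack: [40, 21]
LOAD_CONST → push 2. Stack: [40, 21, 2]
BINARY_OP & → 21 & 2 = 0. Stack: [40, 0]
BINARY_OP - → 40 - 0 = 40. Stack: [40]
STORE_FAST u → u=40. Stack: []
LOAD_FAST_LOAD_FAST a,y → push 37,64. Stack: [37, 64]
BINARY_OP & → 37 & 64 = 0. Stack: [0]
STORE_FAST z → z=0. Stack: []
LOAD_CONST → push 8. Stack: [8]
STORE_FAST n → n=8. Stack: []
LOAD_FAST z → push 0. Stack: [0]
RETURN_VALUE → return 0.

64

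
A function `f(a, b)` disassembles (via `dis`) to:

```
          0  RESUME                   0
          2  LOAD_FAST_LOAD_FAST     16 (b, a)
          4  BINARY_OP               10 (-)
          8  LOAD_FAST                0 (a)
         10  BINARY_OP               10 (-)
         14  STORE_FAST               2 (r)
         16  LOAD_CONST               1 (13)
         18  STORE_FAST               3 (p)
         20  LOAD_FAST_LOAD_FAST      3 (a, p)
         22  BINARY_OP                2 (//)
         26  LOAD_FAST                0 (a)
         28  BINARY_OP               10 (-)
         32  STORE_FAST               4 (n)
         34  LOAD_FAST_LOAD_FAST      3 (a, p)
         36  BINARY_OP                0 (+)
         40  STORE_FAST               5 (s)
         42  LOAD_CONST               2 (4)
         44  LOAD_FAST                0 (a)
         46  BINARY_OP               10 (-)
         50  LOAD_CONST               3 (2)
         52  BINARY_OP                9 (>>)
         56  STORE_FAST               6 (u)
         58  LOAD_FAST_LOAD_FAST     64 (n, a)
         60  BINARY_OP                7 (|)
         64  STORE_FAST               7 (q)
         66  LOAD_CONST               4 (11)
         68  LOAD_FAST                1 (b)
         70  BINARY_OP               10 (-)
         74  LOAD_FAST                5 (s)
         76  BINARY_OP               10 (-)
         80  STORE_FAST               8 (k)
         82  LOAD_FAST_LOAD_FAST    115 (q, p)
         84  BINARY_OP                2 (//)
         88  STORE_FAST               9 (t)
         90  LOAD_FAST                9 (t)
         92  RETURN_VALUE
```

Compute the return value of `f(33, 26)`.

LOAD_FAST_LOAD_FAST b,a → push 26,33. Stack: [26, 33]
BINARY_OP - → 26 - 33 = -7. Stack: [-7]
LOAD_FAST a → push 33. Stack: [-7, 33]
BINARY_OP - → -7 - 33 = -40. Stack: [-40]
STORE_FAST r → r=-40. Stack: []
LOAD_CONST → push 13. Stack: [13]
STORE_FAST p → p=13. Stack: []
LOAD_FAST_LOAD_FAST a,p → push 33,13. Stack: [33, 13]
BINARY_OP // → 33 // 13 = 2. Stack: [2]
LOAD_FAST a → push 33. Stack: [2, 33]
BINARY_OP - → 2 - 33 = -31. Stack: [-31]
STORE_FAST n → n=-31. Stack: []
LOAD_FAST_LOAD_FAST a,p → push 33,13. Stack: [33, 13]
BINARY_OP + → 33 + 13 = 46. Stack: [46]
STORE_FAST s → s=46. Stack: []
LOAD_CONST → push 4. Stack: [4]
LOAD_FAST a → push 33. Stack: [4, 33]
BINARY_OP - → 4 - 33 = -29. Stack: [-29]
LOAD_CONST → push 2. Stack: [-29, 2]
BINARY_OP >> → -29 >> 2 = -8. Stack: [-8]
STORE_FAST u → u=-8. Stack: []
LOAD_FAST_LOAD_FAST n,a → push -31,33. Stack: [-31, 33]
BINARY_OP | → -31 | 33 = -31. Stack: [-31]
STORE_FAST q → q=-31. Stack: []
LOAD_CONST → push 11. Stack: [11]
LOAD_FAST b → push 26. Stack: [11, 26]
BINARY_OP - → 11 - 26 = -15. Stack: [-15]
LOAD_FAST s → push 46. Stack: [-15, 46]
BINARY_OP - → -15 - 46 = -61. Stack: [-61]
STORE_FAST k → k=-61. Stack: []
LOAD_FAST_LOAD_FAST q,p → push -31,13. Stack: [-31, 13]
BINARY_OP // → -31 // 13 = -3. Stack: [-3]
STORE_FAST t → t=-3. Stack: []
LOAD_FAST t → push -3. Stack: [-3]
RETURN_VALUE → return -3.

-3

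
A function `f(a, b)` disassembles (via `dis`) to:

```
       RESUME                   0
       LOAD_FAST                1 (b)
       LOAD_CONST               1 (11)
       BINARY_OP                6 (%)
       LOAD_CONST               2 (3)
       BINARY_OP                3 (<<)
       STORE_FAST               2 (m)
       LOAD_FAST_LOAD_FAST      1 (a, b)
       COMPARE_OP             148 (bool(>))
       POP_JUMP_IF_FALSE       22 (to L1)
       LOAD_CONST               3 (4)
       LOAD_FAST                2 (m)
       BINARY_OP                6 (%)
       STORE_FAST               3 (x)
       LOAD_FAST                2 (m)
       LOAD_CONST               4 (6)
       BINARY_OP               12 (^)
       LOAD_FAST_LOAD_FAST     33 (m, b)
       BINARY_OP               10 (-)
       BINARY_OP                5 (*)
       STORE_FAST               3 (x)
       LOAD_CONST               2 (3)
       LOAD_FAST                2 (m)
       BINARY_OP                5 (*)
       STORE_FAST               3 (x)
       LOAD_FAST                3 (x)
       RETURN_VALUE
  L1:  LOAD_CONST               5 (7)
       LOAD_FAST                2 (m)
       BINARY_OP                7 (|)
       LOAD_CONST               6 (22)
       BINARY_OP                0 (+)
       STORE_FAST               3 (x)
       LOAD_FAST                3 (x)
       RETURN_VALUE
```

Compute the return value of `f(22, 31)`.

LOAD_FAST b → push 31. Stack: [31]
LOAD_CONST → push 11. Stack: [31, 11]
BINARY_OP % → 31 % 11 = 9. Stack: [9]
LOAD_CONST → push 3. Stack: [9, 3]
BINARY_OP << → 9 << 3 = 72. Stack: [72]
STORE_FAST m → m=72. Stack: []
LOAD_FAST_LOAD_FAST a,b → push 22,31. Stack: [22, 31]
COMPARE_OP bool(>) → 22 vs 31 = False. Stack: [False]
POP_JUMP_IF_FALSE → pop False; jump. Stack: []
LOAD_CONST → push 7. Stack: [7]
LOAD_FAST m → push 72. Stack: [7, 72]
BINARY_OP | → 7 | 72 = 79. Stack: [79]
LOAD_CONST → push 22. Stack: [79, 22]
BINARY_OP + → 79 + 22 = 101. Stack: [101]
STORE_FAST x → x=101. Stack: []
LOAD_FAST x → push 101. Stack: [101]
RETURN_VALUE → return 101.

101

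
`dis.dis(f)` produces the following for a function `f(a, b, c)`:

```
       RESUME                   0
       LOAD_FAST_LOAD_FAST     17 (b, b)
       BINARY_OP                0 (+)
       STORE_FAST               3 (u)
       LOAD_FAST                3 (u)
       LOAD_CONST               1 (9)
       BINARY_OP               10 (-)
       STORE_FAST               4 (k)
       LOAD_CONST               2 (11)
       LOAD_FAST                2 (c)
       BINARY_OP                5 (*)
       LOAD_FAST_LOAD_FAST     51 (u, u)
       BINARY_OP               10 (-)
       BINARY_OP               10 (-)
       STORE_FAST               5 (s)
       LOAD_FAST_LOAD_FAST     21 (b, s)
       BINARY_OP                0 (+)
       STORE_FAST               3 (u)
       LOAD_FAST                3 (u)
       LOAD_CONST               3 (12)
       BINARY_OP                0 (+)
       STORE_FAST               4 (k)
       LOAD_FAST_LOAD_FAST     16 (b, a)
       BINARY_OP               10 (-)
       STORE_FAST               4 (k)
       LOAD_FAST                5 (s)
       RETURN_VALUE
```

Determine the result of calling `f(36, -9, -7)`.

-77

LOAD_FAST_LOAD_FAST b,b → push -9,-9. Stack: [-9, -9]
BINARY_OP + → -9 + -9 = -18. Stack: [-18]
STORE_FAST u → u=-18. Stack: []
LOAD_FAST u → push -18. Stack: [-18]
LOAD_CONST → push 9. Stack: [-18, 9]
BINARY_OP - → -18 - 9 = -27. Stack: [-27]
STORE_FAST k → k=-27. Stack: []
LOAD_CONST → push 11. Stack: [11]
LOAD_FAST c → push -7. Stack: [11, -7]
BINARY_OP * → 11 * -7 = -77. Stack: [-77]
LOAD_FAST_LOAD_FAST u,u → push -18,-18. Stack: [-77, -18, -18]
BINARY_OP - → -18 - -18 = 0. Stack: [-77, 0]
BINARY_OP - → -77 - 0 = -77. Stack: [-77]
STORE_FAST s → s=-77. Stack: []
LOAD_FAST_LOAD_FAST b,s → push -9,-77. Stack: [-9, -77]
BINARY_OP + → -9 + -77 = -86. Stack: [-86]
STORE_FAST u → u=-86. Stack: []
LOAD_FAST u → push -86. Stack: [-86]
LOAD_CONST → push 12. Stack: [-86, 12]
BINARY_OP + → -86 + 12 = -74. Stack: [-74]
STORE_FAST k → k=-74. Stack: []
LOAD_FAST_LOAD_FAST b,a → push -9,36. Stack: [-9, 36]
BINARY_OP - → -9 - 36 = -45. Stack: [-45]
STORE_FAST k → k=-45. Stack: []
LOAD_FAST s → push -77. Stack: [-77]
RETURN_VALUE → return -77.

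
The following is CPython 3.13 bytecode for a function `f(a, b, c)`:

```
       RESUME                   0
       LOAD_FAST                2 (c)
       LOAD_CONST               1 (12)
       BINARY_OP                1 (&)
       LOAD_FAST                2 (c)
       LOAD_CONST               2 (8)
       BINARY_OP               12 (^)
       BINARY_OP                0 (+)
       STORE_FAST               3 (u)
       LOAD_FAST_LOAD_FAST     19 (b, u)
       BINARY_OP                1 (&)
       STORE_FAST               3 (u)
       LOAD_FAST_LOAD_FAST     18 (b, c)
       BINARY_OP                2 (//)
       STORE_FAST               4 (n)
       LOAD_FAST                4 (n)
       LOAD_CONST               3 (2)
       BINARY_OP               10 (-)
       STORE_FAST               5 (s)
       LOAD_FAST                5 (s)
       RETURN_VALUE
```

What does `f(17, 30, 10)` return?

LOAD_FAST c → push 10. Stack: [10]
LOAD_CONST → push 12. Stack: [10, 12]
BINARY_OP & → 10 & 12 = 8. Stack: [8]
LOAD_FAST c → push 10. Stack: [8, 10]
LOAD_CONST → push 8. Stack: [8, 10, 8]
BINARY_OP ^ → 10 ^ 8 = 2. Stack: [8, 2]
BINARY_OP + → 8 + 2 = 10. Stack: [10]
STORE_FAST u → u=10. Stack: []
LOAD_FAST_LOAD_FAST b,u → push 30,10. Stack: [30, 10]
BINARY_OP & → 30 & 10 = 10. Stack: [10]
STORE_FAST u → u=10. Stack: []
LOAD_FAST_LOAD_FAST b,c → push 30,10. Stack: [30, 10]
BINARY_OP // → 30 // 10 = 3. Stack: [3]
STORE_FAST n → n=3. Stack: []
LOAD_FAST n → push 3. Stack: [3]
LOAD_CONST → push 2. Stack: [3, 2]
BINARY_OP - → 3 - 2 = 1. Stack: [1]
STORE_FAST s → s=1. Stack: []
LOAD_FAST s → push 1. Stack: [1]
RETURN_VALUE → return 1.

1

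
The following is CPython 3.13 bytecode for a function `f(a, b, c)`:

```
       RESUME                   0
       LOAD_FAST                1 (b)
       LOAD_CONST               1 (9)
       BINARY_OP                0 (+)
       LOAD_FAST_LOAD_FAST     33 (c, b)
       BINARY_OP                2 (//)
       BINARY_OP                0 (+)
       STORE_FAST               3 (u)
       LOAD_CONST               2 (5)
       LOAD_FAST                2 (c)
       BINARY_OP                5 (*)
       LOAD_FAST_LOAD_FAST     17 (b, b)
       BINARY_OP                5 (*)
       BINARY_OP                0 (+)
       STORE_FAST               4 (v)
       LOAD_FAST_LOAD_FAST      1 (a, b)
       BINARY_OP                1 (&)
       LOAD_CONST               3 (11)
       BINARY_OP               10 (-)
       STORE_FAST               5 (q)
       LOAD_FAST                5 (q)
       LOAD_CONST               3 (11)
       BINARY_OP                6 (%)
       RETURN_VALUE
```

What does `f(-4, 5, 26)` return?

4

LOAD_FAST b → push 5. Stack: [5]
LOAD_CONST → push 9. Stack: [5, 9]
BINARY_OP + → 5 + 9 = 14. Stack: [14]
LOAD_FAST_LOAD_FAST c,b → push 26,5. Stack: [14, 26, 5]
BINARY_OP // → 26 // 5 = 5. Stack: [14, 5]
BINARY_OP + → 14 + 5 = 19. Stack: [19]
STORE_FAST u → u=19. Stack: []
LOAD_CONST → push 5. Stack: [5]
LOAD_FAST c → push 26. Stack: [5, 26]
BINARY_OP * → 5 * 26 = 130. Stack: [130]
LOAD_FAST_LOAD_FAST b,b → push 5,5. Stack: [130, 5, 5]
BINARY_OP * → 5 * 5 = 25. Stack: [130, 25]
BINARY_OP + → 130 + 25 = 155. Stack: [155]
STORE_FAST v → v=155. Stack: []
LOAD_FAST_LOAD_FAST a,b → push -4,5. Stack: [-4, 5]
BINARY_OP & → -4 & 5 = 4. Stack: [4]
LOAD_CONST → push 11. Stack: [4, 11]
BINARY_OP - → 4 - 11 = -7. Stack: [-7]
STORE_FAST q → q=-7. Stack: []
LOAD_FAST q → push -7. Stack: [-7]
LOAD_CONST → push 11. Stack: [-7, 11]
BINARY_OP % → -7 % 11 = 4. Stack: [4]
RETURN_VALUE → return 4.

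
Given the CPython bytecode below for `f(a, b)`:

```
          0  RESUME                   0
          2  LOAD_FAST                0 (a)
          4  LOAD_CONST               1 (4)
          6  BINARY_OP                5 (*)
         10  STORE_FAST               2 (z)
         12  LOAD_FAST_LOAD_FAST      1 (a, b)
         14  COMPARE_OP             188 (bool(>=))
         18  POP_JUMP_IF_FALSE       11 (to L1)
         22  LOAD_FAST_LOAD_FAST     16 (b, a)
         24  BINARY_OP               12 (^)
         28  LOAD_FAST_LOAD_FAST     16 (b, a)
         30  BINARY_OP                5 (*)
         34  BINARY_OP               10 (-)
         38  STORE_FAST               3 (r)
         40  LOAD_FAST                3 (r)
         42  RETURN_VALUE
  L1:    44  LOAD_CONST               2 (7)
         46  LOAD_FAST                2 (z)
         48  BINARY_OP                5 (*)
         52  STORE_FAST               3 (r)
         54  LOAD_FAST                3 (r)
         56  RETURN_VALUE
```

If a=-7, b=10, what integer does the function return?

LOAD_FAST a → push -7. Stack: [-7]
LOAD_CONST → push 4. Stack: [-7, 4]
BINARY_OP * → -7 * 4 = -28. Stack: [-28]
STORE_FAST z → z=-28. Stack: []
LOAD_FAST_LOAD_FAST a,b → push -7,10. Stack: [-7, 10]
COMPARE_OP bool(>=) → -7 vs 10 = False. Stack: [False]
POP_JUMP_IF_FALSE → pop False; jump. Stack: []
LOAD_CONST → push 7. Stack: [7]
LOAD_FAST z → push -28. Stack: [7, -28]
BINARY_OP * → 7 * -28 = -196. Stack: [-196]
STORE_FAST r → r=-196. Stack: []
LOAD_FAST r → push -196. Stack: [-196]
RETURN_VALUE → return -196.

-196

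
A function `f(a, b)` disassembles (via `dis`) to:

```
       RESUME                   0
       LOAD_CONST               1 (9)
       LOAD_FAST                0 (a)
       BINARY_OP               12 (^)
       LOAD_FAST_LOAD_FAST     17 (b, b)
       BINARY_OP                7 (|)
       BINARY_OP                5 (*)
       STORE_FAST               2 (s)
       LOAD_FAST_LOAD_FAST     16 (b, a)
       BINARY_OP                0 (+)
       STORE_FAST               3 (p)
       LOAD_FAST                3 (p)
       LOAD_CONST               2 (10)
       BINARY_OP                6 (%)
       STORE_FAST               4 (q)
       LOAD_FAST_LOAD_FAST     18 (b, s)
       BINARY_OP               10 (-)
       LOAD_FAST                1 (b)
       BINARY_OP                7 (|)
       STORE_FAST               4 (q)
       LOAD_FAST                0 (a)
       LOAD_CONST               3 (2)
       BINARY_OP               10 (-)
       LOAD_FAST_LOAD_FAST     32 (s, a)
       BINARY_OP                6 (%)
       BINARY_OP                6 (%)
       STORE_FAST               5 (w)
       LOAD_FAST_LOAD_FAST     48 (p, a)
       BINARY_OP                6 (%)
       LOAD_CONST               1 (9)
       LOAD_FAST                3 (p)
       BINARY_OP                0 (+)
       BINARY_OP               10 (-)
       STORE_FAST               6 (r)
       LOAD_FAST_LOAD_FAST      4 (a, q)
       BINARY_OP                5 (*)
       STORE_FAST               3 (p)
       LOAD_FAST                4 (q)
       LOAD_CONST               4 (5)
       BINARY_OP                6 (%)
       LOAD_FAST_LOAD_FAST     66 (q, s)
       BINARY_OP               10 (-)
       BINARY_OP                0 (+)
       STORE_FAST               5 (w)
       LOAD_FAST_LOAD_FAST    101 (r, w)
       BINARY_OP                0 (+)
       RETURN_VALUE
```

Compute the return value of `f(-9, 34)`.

LOAD_CONST → push 9. Stack: [9]
LOAD_FAST a → push -9. Stack: [9, -9]
BINARY_OP ^ → 9 ^ -9 = -2. Stack: [-2]
LOAD_FAST_LOAD_FAST b,b → push 34,34. Stack: [-2, 34, 34]
BINARY_OP | → 34 | 34 = 34. Stack: [-2, 34]
BINARY_OP * → -2 * 34 = -68. Stack: [-68]
STORE_FAST s → s=-68. Stack: []
LOAD_FAST_LOAD_FAST b,a → push 34,-9. Stack: [34, -9]
BINARY_OP + → 34 + -9 = 25. Stack: [25]
STORE_FAST p → p=25. Stack: []
LOAD_FAST p → push 25. Stack: [25]
LOAD_CONST → push 10. Stack: [25, 10]
BINARY_OP % → 25 % 10 = 5. Stack: [5]
STORE_FAST q → q=5. Stack: []
LOAD_FAST_LOAD_FAST b,s → push 34,-68. Stack: [34, -68]
BINARY_OP - → 34 - -68 = 102. Stack: [102]
LOAD_FAST b → push 34. Stack: [102, 34]
BINARY_OP | → 102 | 34 = 102. Stack: [102]
STORE_FAST q → q=102. Stack: []
LOAD_FAST a → push -9. Stack: [-9]
LOAD_CONST → push 2. Stack: [-9, 2]
BINARY_OP - → -9 - 2 = -11. Stack: [-11]
LOAD_FAST_LOAD_FAST s,a → push -68,-9. Stack: [-11, -68, -9]
BINARY_OP % → -68 % -9 = -5. Stack: [-11, -5]
BINARY_OP % → -11 % -5 = -1. Stack: [-1]
STORE_FAST w → w=-1. Stack: []
LOAD_FAST_LOAD_FAST p,a → push 25,-9. Stack: [25, -9]
BINARY_OP % → 25 % -9 = -2. Stack: [-2]
LOAD_CONST → push 9. Stack: [-2, 9]
LOAD_FAST p → push 25. Stack: [-2, 9, 25]
BINARY_OP + → 9 + 25 = 34. Stack: [-2, 34]
BINARY_OP - → -2 - 34 = -36. Stack: [-36]
STORE_FAST r → r=-36. Stack: []
LOAD_FAST_LOAD_FAST a,q → push -9,102. Stack: [-9, 102]
BINARY_OP * → -9 * 102 = -918. Stack: [-918]
STORE_FAST p → p=-918. Stack: []
LOAD_FAST q → push 102. Stack: [102]
LOAD_CONST → push 5. Stack: [102, 5]
BINARY_OP % → 102 % 5 = 2. Stack: [2]
LOAD_FAST_LOAD_FAST q,s → push 102,-68. Stack: [2, 102, -68]
BINARY_OP - → 102 - -68 = 170. Stack: [2, 170]
BINARY_OP + → 2 + 170 = 172. Stack: [172]
STORE_FAST w → w=172. Stack: []
LOAD_FAST_LOAD_FAST r,w → push -36,172. Stack: [-36, 172]
BINARY_OP + → -36 + 172 = 136. Stack: [136]
RETURN_VALUE → return 136.

136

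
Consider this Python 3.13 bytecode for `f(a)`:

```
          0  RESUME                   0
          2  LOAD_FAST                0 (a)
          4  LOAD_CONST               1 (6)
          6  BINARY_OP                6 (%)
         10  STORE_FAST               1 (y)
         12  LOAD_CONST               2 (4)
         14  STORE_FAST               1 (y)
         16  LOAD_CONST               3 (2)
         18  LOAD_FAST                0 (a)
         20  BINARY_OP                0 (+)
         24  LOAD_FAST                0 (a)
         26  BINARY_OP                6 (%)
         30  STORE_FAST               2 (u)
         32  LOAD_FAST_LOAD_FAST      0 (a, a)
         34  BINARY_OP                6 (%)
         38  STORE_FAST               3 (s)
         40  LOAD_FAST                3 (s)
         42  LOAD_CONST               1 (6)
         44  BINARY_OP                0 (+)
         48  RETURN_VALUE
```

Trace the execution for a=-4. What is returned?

LOAD_FAST a → push -4. Stack: [-4]
LOAD_CONST → push 6. Stack: [-4, 6]
BINARY_OP % → -4 % 6 = 2. Stack: [2]
STORE_FAST y → y=2. Stack: []
LOAD_CONST → push 4. Stack: [4]
STORE_FAST y → y=4. Stack: []
LOAD_CONST → push 2. Stack: [2]
LOAD_FAST a → push -4. Stack: [2, -4]
BINARY_OP + → 2 + -4 = -2. Stack: [-2]
LOAD_FAST a → push -4. Stack: [-2, -4]
BINARY_OP % → -2 % -4 = -2. Stack: [-2]
STORE_FAST u → u=-2. Stack: []
LOAD_FAST_LOAD_FAST a,a → push -4,-4. Stack: [-4, -4]
BINARY_OP % → -4 % -4 = 0. Stack: [0]
STORE_FAST s → s=0. Stack: []
LOAD_FAST s → push 0. Stack: [0]
LOAD_CONST → push 6. Stack: [0, 6]
BINARY_OP + → 0 + 6 = 6. Stack: [6]
RETURN_VALUE → return 6.

6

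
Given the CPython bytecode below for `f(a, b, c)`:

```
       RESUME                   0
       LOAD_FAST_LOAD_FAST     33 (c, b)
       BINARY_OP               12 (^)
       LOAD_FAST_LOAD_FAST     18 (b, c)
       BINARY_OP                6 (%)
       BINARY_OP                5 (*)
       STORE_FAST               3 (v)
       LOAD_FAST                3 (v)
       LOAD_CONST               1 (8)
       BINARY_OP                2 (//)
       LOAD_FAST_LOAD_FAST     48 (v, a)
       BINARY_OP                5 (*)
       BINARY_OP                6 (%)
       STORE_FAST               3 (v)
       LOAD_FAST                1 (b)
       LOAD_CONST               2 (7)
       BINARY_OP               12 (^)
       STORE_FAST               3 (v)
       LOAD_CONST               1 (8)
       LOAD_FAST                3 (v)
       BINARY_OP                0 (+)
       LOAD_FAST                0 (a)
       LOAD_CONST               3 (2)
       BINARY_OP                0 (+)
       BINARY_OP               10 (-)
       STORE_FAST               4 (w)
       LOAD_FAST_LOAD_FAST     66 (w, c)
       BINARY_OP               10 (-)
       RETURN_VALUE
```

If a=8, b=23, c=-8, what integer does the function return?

LOAD_FAST_LOAD_FAST c,b → push -8,23. Stack: [-8, 23]
BINARY_OP ^ → -8 ^ 23 = -17. Stack: [-17]
LOAD_FAST_LOAD_FAST b,c → push 23,-8. Stack: [-17, 23, -8]
BINARY_OP % → 23 % -8 = -1. Stack: [-17, -1]
BINARY_OP * → -17 * -1 = 17. Stack: [17]
STORE_FAST v → v=17. Stack: []
LOAD_FAST v → push 17. Stack: [17]
LOAD_CONST → push 8. Stack: [17, 8]
BINARY_OP // → 17 // 8 = 2. Stack: [2]
LOAD_FAST_LOAD_FAST v,a → push 17,8. Stack: [2, 17, 8]
BINARY_OP * → 17 * 8 = 136. Stack: [2, 136]
BINARY_OP % → 2 % 136 = 2. Stack: [2]
STORE_FAST v → v=2. Stack: []
LOAD_FAST b → push 23. Stack: [23]
LOAD_CONST → push 7. Stack: [23, 7]
BINARY_OP ^ → 23 ^ 7 = 16. Stack: [16]
STORE_FAST v → v=16. Stack: []
LOAD_CONST → push 8. Stack: [8]
LOAD_FAST v → push 16. Stack: [8, 16]
BINARY_OP + → 8 + 16 = 24. Stack: [24]
LOAD_FAST a → push 8. Stack: [24, 8]
LOAD_CONST → push 2. Stack: [24, 8, 2]
BINARY_OP + → 8 + 2 = 10. Stack: [24, 10]
BINARY_OP - → 24 - 10 = 14. Stack: [14]
STORE_FAST w → w=14. Stack: []
LOAD_FAST_LOAD_FAST w,c → push 14,-8. Stack: [14, -8]
BINARY_OP - → 14 - -8 = 22. Stack: [22]
RETURN_VALUE → return 22.

22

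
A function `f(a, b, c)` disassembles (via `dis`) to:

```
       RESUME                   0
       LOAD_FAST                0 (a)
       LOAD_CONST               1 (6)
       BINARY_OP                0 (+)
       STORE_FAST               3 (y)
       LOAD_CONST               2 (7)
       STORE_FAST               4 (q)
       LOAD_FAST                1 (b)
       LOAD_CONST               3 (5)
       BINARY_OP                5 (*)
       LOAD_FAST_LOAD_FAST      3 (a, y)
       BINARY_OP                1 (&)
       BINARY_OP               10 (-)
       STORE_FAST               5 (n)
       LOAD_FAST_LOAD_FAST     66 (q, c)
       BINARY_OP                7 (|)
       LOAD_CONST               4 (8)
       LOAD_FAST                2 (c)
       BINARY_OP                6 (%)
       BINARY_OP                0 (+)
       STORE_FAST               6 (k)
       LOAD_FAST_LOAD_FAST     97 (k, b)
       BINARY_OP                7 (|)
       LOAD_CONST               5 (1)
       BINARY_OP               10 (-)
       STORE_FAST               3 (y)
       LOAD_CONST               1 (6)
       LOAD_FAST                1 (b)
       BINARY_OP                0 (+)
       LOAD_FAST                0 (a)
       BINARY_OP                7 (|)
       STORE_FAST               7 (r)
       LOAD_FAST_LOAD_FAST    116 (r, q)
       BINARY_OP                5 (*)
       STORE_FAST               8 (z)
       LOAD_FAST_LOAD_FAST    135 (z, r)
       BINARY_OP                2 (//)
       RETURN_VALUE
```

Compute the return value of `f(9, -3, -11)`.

7

LOAD_FAST a → push 9. Stack: [9]
LOAD_CONST → push 6. Stack: [9, 6]
BINARY_OP + → 9 + 6 = 15. Stack: [15]
STORE_FAST y → y=15. Stack: []
LOAD_CONST → push 7. Stack: [7]
STORE_FAST q → q=7. Stack: []
LOAD_FAST b → push -3. Stack: [-3]
LOAD_CONST → push 5. Stack: [-3, 5]
BINARY_OP * → -3 * 5 = -15. Stack: [-15]
LOAD_FAST_LOAD_FAST a,y → push 9,15. Stack: [-15, 9, 15]
BINARY_OP & → 9 & 15 = 9. Stack: [-15, 9]
BINARY_OP - → -15 - 9 = -24. Stack: [-24]
STORE_FAST n → n=-24. Stack: []
LOAD_FAST_LOAD_FAST q,c → push 7,-11. Stack: [7, -11]
BINARY_OP | → 7 | -11 = -9. Stack: [-9]
LOAD_CONST → push 8. Stack: [-9, 8]
LOAD_FAST c → push -11. Stack: [-9, 8, -11]
BINARY_OP % → 8 % -11 = -3. Stack: [-9, -3]
BINARY_OP + → -9 + -3 = -12. Stack: [-12]
STORE_FAST k → k=-12. Stack: []
LOAD_FAST_LOAD_FAST k,b → push -12,-3. Stack: [-12, -3]
BINARY_OP | → -12 | -3 = -3. Stack: [-3]
LOAD_CONST → push 1. Stack: [-3, 1]
BINARY_OP - → -3 - 1 = -4. Stack: [-4]
STORE_FAST y → y=-4. Stack: []
LOAD_CONST → push 6. Stack: [6]
LOAD_FAST b → push -3. Stack: [6, -3]
BINARY_OP + → 6 + -3 = 3. Stack: [3]
LOAD_FAST a → push 9. Stack: [3, 9]
BINARY_OP | → 3 | 9 = 11. Stack: [11]
STORE_FAST r → r=11. Stack: []
LOAD_FAST_LOAD_FAST r,q → push 11,7. Stack: [11, 7]
BINARY_OP * → 11 * 7 = 77. Stack: [77]
STORE_FAST z → z=77. Stack: []
LOAD_FAST_LOAD_FAST z,r → push 77,11. Stack: [77, 11]
BINARY_OP // → 77 // 11 = 7. Stack: [7]
RETURN_VALUE → return 7.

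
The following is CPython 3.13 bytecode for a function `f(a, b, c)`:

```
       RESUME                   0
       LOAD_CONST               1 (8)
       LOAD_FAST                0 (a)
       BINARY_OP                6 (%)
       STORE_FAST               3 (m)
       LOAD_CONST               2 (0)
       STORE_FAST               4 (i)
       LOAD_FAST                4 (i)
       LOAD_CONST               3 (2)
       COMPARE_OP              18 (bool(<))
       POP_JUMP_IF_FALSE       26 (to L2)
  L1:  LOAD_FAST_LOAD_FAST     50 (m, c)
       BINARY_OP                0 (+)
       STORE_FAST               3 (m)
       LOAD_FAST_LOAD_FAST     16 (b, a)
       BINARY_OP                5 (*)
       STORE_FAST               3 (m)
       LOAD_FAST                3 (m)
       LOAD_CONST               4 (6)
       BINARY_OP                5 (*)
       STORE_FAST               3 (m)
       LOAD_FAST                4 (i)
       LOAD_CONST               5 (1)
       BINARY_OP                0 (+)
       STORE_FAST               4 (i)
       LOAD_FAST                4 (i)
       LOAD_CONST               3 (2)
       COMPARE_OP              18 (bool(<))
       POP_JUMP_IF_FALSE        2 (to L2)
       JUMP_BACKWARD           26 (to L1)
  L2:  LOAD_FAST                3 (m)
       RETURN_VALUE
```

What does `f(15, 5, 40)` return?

450

LOAD_CONST → push 8. Stack: [8]
LOAD_FAST a → push 15. Stack: [8, 15]
BINARY_OP % → 8 % 15 = 8. Stack: [8]
STORE_FAST m → m=8. Stack: []
LOAD_CONST → push 0. Stack: [0]
STORE_FAST i → i=0. Stack: []
LOAD_FAST i → push 0. Stack: [0]
LOAD_CONST → push 2. Stack: [0, 2]
COMPARE_OP bool(<) → 0 vs 2 = True. Stack: [True]
POP_JUMP_IF_FALSE → pop True; no jump. Stack: []
LOAD_FAST_LOAD_FAST m,c → push 8,40. Stack: [8, 40]
BINARY_OP + → 8 + 40 = 48. Stack: [48]
STORE_FAST m → m=48. Stack: []
LOAD_FAST_LOAD_FAST b,a → push 5,15. Stack: [5, 15]
BINARY_OP * → 5 * 15 = 75. Stack: [75]
STORE_FAST m → m=75. Stack: []
LOAD_FAST m → push 75. Stack: [75]
LOAD_CONST → push 6. Stack: [75, 6]
BINARY_OP * → 75 * 6 = 450. Stack: [450]
STORE_FAST m → m=450. Stack: []
LOAD_FAST i → push 0. Stack: [0]
LOAD_CONST → push 1. Stack: [0, 1]
BINARY_OP + → 0 + 1 = 1. Stack: [1]
STORE_FAST i → i=1. Stack: []
LOAD_FAST i → push 1. Stack: [1]
LOAD_CONST → push 2. Stack: [1, 2]
COMPARE_OP bool(<) → 1 vs 2 = True. Stack: [True]
POP_JUMP_IF_FALSE → pop True; no jump. Stack: []
LOAD_FAST_LOAD_FAST m,c → push 450,40. Stack: [450, 40]
BINARY_OP + → 450 + 40 = 490. Stack: [490]
STORE_FAST m → m=490. Stack: []
LOAD_FAST_LOAD_FAST b,a → push 5,15. Stack: [5, 15]
BINARY_OP * → 5 * 15 = 75. Stack: [75]
STORE_FAST m → m=75. Stack: []
LOAD_FAST m → push 75. Stack: [75]
LOAD_CONST → push 6. Stack: [75, 6]
BINARY_OP * → 75 * 6 = 450. Stack: [450]
STORE_FAST m → m=450. Stack: []
LOAD_FAST i → push 1. Stack: [1]
LOAD_CONST → push 1. Stack: [1, 1]
BINARY_OP + → 1 + 1 = 2. Stack: [2]
STORE_FAST i → i=2. Stack: []
LOAD_FAST i → push 2. Stack: [2]
LOAD_CONST → push 2. Stack: [2, 2]
COMPARE_OP bool(<) → 2 vs 2 = False. Stack: [False]
POP_JUMP_IF_FALSE → pop False; jump. Stack: []
LOAD_FAST m → push 450. Stack: [450]
RETURN_VALUE → return 450.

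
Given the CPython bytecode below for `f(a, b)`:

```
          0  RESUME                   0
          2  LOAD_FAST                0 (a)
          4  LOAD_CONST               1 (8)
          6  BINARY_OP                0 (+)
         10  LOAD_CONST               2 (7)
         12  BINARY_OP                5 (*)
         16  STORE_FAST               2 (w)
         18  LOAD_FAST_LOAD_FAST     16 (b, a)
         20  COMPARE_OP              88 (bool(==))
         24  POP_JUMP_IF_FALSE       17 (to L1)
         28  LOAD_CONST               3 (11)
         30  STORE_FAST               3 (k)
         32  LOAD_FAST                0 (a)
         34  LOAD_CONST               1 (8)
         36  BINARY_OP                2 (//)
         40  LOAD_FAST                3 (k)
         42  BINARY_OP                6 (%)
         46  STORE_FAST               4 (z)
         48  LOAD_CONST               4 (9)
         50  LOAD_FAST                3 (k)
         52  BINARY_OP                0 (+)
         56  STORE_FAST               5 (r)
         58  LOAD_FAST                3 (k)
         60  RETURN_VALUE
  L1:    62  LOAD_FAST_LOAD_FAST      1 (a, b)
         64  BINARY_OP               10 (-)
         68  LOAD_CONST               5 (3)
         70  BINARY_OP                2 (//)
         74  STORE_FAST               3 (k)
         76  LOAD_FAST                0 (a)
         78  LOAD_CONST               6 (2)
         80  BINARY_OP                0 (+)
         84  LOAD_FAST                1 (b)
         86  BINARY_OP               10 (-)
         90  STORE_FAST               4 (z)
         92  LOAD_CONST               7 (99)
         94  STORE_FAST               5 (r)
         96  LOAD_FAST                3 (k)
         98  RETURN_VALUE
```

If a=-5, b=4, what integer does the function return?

LOAD_FAST a → push -5. Stack: [-5]
LOAD_CONST → push 8. Stack: [-5, 8]
BINARY_OP + → -5 + 8 = 3. Stack: [3]
LOAD_CONST → push 7. Stack: [3, 7]
BINARY_OP * → 3 * 7 = 21. Stack: [21]
STORE_FAST w → w=21. Stack: []
LOAD_FAST_LOAD_FAST b,a → push 4,-5. Stack: [4, -5]
COMPARE_OP bool(==) → 4 vs -5 = False. Stack: [False]
POP_JUMP_IF_FALSE → pop False; jump. Stack: []
LOAD_FAST_LOAD_FAST a,b → push -5,4. Stack: [-5, 4]
BINARY_OP - → -5 - 4 = -9. Stack: [-9]
LOAD_CONST → push 3. Stack: [-9, 3]
BINARY_OP // → -9 // 3 = -3. Stack: [-3]
STORE_FAST k → k=-3. Stack: []
LOAD_FAST a → push -5. Stack: [-5]
LOAD_CONST → push 2. Stack: [-5, 2]
BINARY_OP + → -5 + 2 = -3. Stack: [-3]
LOAD_FAST b → push 4. Stack: [-3, 4]
BINARY_OP - → -3 - 4 = -7. Stack: [-7]
STORE_FAST z → z=-7. Stack: []
LOAD_CONST → push 99. Stack: [99]
STORE_FAST r → r=99. Stack: []
LOAD_FAST k → push -3. Stack: [-3]
RETURN_VALUE → return -3.

-3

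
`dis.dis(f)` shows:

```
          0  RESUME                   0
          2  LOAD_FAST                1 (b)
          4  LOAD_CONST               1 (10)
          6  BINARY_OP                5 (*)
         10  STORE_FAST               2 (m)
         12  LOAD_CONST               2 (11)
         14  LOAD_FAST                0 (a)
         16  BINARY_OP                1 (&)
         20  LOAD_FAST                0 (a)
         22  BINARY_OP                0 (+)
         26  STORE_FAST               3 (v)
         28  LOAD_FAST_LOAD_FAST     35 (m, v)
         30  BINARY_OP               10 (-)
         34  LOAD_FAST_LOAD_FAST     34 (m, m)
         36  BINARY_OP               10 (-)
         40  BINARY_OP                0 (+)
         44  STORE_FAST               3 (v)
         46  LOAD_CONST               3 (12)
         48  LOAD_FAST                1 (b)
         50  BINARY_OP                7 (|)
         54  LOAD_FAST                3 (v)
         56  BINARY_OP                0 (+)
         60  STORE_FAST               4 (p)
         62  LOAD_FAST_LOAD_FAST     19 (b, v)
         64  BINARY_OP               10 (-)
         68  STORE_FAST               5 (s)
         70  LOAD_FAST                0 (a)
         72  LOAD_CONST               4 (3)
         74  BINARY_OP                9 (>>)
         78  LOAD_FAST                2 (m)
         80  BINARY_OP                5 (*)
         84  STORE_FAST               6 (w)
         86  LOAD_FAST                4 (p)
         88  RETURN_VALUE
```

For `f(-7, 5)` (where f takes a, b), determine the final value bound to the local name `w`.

LOAD_FAST b → push 5. Stack: [5]
LOAD_CONST → push 10. Stack: [5, 10]
BINARY_OP * → 5 * 10 = 50. Stack: [50]
STORE_FAST m → m=50. Stack: []
LOAD_CONST → push 11. Stack: [11]
LOAD_FAST a → push -7. Stack: [11, -7]
BINARY_OP & → 11 & -7 = 9. Stack: [9]
LOAD_FAST a → push -7. Stack: [9, -7]
BINARY_OP + → 9 + -7 = 2. Stack: [2]
STORE_FAST v → v=2. Stack: []
LOAD_FAST_LOAD_FAST m,v → push 50,2. Stack: [50, 2]
BINARY_OP - → 50 - 2 = 48. Stack: [48]
LOAD_FAST_LOAD_FAST m,m → push 50,50. Stack: [48, 50, 50]
BINARY_OP - → 50 - 50 = 0. Stack: [48, 0]
BINARY_OP + → 48 + 0 = 48. Stack: [48]
STORE_FAST v → v=48. Stack: []
LOAD_CONST → push 12. Stack: [12]
LOAD_FAST b → push 5. Stack: [12, 5]
BINARY_OP | → 12 | 5 = 13. Stack: [13]
LOAD_FAST v → push 48. Stack: [13, 48]
BINARY_OP + → 13 + 48 = 61. Stack: [61]
STORE_FAST p → p=61. Stack: []
LOAD_FAST_LOAD_FAST b,v → push 5,48. Stack: [5, 48]
BINARY_OP - → 5 - 48 = -43. Stack: [-43]
STORE_FAST s → s=-43. Stack: []
LOAD_FAST a → push -7. Stack: [-7]
LOAD_CONST → push 3. Stack: [-7, 3]
BINARY_OP >> → -7 >> 3 = -1. Stack: [-1]
LOAD_FAST m → push 50. Stack: [-1, 50]
BINARY_OP * → -1 * 50 = -50. Stack: [-50]
STORE_FAST w → w=-50. Stack: []
LOAD_FAST p → push 61. Stack: [61]
RETURN_VALUE → return 61.

-50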